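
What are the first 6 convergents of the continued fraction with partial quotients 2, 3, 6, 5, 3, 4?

2/1, 7/3, 44/19, 227/98, 725/313, 3127/1350

Using the convergent recurrence p_i = a_i*p_{i-1} + p_{i-2}, q_i = a_i*q_{i-1} + q_{i-2} with p_{-2}=0, p_{-1}=1, q_{-2}=1, q_{-1}=0:
  i=0: a_0=2, p_0 = 2*1 + 0 = 2, q_0 = 2*0 + 1 = 1.
  i=1: a_1=3, p_1 = 3*2 + 1 = 7, q_1 = 3*1 + 0 = 3.
  i=2: a_2=6, p_2 = 6*7 + 2 = 44, q_2 = 6*3 + 1 = 19.
  i=3: a_3=5, p_3 = 5*44 + 7 = 227, q_3 = 5*19 + 3 = 98.
  i=4: a_4=3, p_4 = 3*227 + 44 = 725, q_4 = 3*98 + 19 = 313.
  i=5: a_5=4, p_5 = 4*725 + 227 = 3127, q_5 = 4*313 + 98 = 1350.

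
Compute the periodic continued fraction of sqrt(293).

Write x_i = (sqrt(293) + m_i)/d_i with (m_0, d_0) = (0, 1). a_0 = floor(sqrt(293)) = 17, since 17^2 = 289 <= 293 < 324 = 18^2.
Iterate m_{i+1} = d_i*a_i - m_i, d_{i+1} = (293 - m_{i+1}^2)/d_i, a_{i+1} = floor((a_0 + m_{i+1})/d_{i+1}):
  m_1 = 1*17 - 0 = 17, d_1 = (293 - 17^2)/1 = 4/1 = 4, a_1 = floor((17 + 17)/4) = 8.
  m_2 = 4*8 - 17 = 15, d_2 = (293 - 15^2)/4 = 68/4 = 17, a_2 = floor((17 + 15)/17) = 1.
  m_3 = 17*1 - 15 = 2, d_3 = (293 - 2^2)/17 = 289/17 = 17, a_3 = floor((17 + 2)/17) = 1.
  m_4 = 17*1 - 2 = 15, d_4 = (293 - 15^2)/17 = 68/17 = 4, a_4 = floor((17 + 15)/4) = 8.
  m_5 = 4*8 - 15 = 17, d_5 = (293 - 17^2)/4 = 4/4 = 1, a_5 = floor((17 + 17)/1) = 34.
  m_6 = 1*34 - 17 = 17, d_6 = (293 - 17^2)/1 = 4/1 = 4: (m_6, d_6) = (m_1, d_1) = (17, 4), so from here the quotients repeat a_1, ..., a_5; the period length is 5.
Hence the expansion of sqrt(293) is a_0 = 17 followed by the repeating block 8, 1, 1, 8, 34 (period 5).

[17; (8, 1, 1, 8, 34)]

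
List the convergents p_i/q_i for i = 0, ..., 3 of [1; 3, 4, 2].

Using the convergent recurrence p_i = a_i*p_{i-1} + p_{i-2}, q_i = a_i*q_{i-1} + q_{i-2} with p_{-2}=0, p_{-1}=1, q_{-2}=1, q_{-1}=0:
  i=0: a_0=1, p_0 = 1*1 + 0 = 1, q_0 = 1*0 + 1 = 1.
  i=1: a_1=3, p_1 = 3*1 + 1 = 4, q_1 = 3*1 + 0 = 3.
  i=2: a_2=4, p_2 = 4*4 + 1 = 17, q_2 = 4*3 + 1 = 13.
  i=3: a_3=2, p_3 = 2*17 + 4 = 38, q_3 = 2*13 + 3 = 29.

1/1, 4/3, 17/13, 38/29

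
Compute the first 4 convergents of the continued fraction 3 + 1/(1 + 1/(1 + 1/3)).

Using the convergent recurrence p_i = a_i*p_{i-1} + p_{i-2}, q_i = a_i*q_{i-1} + q_{i-2} with p_{-2}=0, p_{-1}=1, q_{-2}=1, q_{-1}=0:
  i=0: a_0=3, p_0 = 3*1 + 0 = 3, q_0 = 3*0 + 1 = 1.
  i=1: a_1=1, p_1 = 1*3 + 1 = 4, q_1 = 1*1 + 0 = 1.
  i=2: a_2=1, p_2 = 1*4 + 3 = 7, q_2 = 1*1 + 1 = 2.
  i=3: a_3=3, p_3 = 3*7 + 4 = 25, q_3 = 3*2 + 1 = 7.

3/1, 4/1, 7/2, 25/7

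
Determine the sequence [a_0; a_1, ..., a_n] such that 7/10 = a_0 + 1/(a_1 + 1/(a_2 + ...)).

[0; 1, 2, 3]

Run the Euclidean algorithm on 7 and 10; the successive quotients are the partial quotients a_0, a_1, ... (each step inverts the fractional part left over by the previous one):
  7 = 0*10 + 7, so a_0 = 0.
  10 = 1*7 + 3, so a_1 = 1.
  7 = 2*3 + 1, so a_2 = 2.
  3 = 3*1 + 0, so a_3 = 3.
The remainder reaches 0 after 4 divisions, so the expansion has 4 partial quotients, read off in order.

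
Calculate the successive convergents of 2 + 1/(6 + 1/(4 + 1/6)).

2/1, 13/6, 54/25, 337/156

Using the convergent recurrence p_i = a_i*p_{i-1} + p_{i-2}, q_i = a_i*q_{i-1} + q_{i-2} with p_{-2}=0, p_{-1}=1, q_{-2}=1, q_{-1}=0:
  i=0: a_0=2, p_0 = 2*1 + 0 = 2, q_0 = 2*0 + 1 = 1.
  i=1: a_1=6, p_1 = 6*2 + 1 = 13, q_1 = 6*1 + 0 = 6.
  i=2: a_2=4, p_2 = 4*13 + 2 = 54, q_2 = 4*6 + 1 = 25.
  i=3: a_3=6, p_3 = 6*54 + 13 = 337, q_3 = 6*25 + 6 = 156.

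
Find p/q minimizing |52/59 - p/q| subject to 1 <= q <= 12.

Expand x = 52/59 as a continued fraction with the Euclidean algorithm:
  52 = 0*59 + 52, so a_0 = 0.
  59 = 1*52 + 7, so a_1 = 1.
  52 = 7*7 + 3, so a_2 = 7.
  7 = 2*3 + 1, so a_3 = 2.
  3 = 3*1 + 0, so a_4 = 3.
so x = [0; 1, 7, 2, 3].
Convergents (p_i = a_i*p_{i-1} + p_{i-2}, q_i = a_i*q_{i-1} + q_{i-2} with p_{-2}=0, p_{-1}=1, q_{-2}=1, q_{-1}=0), until the denominator exceeds 12:
  i=0: a_0=0, p_0 = 0*1 + 0 = 0, q_0 = 0*0 + 1 = 1.
  i=1: a_1=1, p_1 = 1*0 + 1 = 1, q_1 = 1*1 + 0 = 1.
  i=2: a_2=7, p_2 = 7*1 + 0 = 7, q_2 = 7*1 + 1 = 8.
  i=3: a_3=2, p_3 = 2*7 + 1 = 15, q_3 = 2*8 + 1 = 17.
q_3 = 17 > 12, so the last convergent with denominator <= 12 is p_2/q_2 = 7/8.
The closest fraction with denominator <= 12 is either p_2/q_2 or the intermediate fraction (k*p_2 + p_1)/(k*q_2 + q_1) with the largest k >= 1 whose denominator stays <= 12; these approach x as k grows, and every other convergent or intermediate fraction in range is farther away.
Largest k: floor((12 - q_1)/q_2) = floor((12 - 1)/8) = 1.
That gives (1*7 + 1)/(1*8 + 1) = 8/9.
Compare the errors: |x - 7/8| = |52*8 - 7*59|/(59*8) = 3/472, and |x - 8/9| = |52*9 - 8*59|/(59*9) = 4/531.
Cross-multiplying, 3*531 = 1593 < 1888 = 4*472, so 3/472 is smaller: the convergent 7/8 is closer to x than 8/9.

7/8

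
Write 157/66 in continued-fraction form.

[2; 2, 1, 1, 1, 3, 2]

Run the Euclidean algorithm on 157 and 66; the successive quotients are the partial quotients a_0, a_1, ... (each step inverts the fractional part left over by the previous one):
  157 = 2*66 + 25, so a_0 = 2.
  66 = 2*25 + 16, so a_1 = 2.
  25 = 1*16 + 9, so a_2 = 1.
  16 = 1*9 + 7, so a_3 = 1.
  9 = 1*7 + 2, so a_4 = 1.
  7 = 3*2 + 1, so a_5 = 3.
  2 = 2*1 + 0, so a_6 = 2.
The remainder reaches 0 after 7 divisions, so the expansion has 7 partial quotients, read off in order.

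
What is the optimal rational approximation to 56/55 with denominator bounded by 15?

1/1

Expand x = 56/55 as a continued fraction with the Euclidean algorithm:
  56 = 1*55 + 1, so a_0 = 1.
  55 = 55*1 + 0, so a_1 = 55.
so x = [1; 55].
Convergents (p_i = a_i*p_{i-1} + p_{i-2}, q_i = a_i*q_{i-1} + q_{i-2} with p_{-2}=0, p_{-1}=1, q_{-2}=1, q_{-1}=0), until the denominator exceeds 15:
  i=0: a_0=1, p_0 = 1*1 + 0 = 1, q_0 = 1*0 + 1 = 1.
  i=1: a_1=55, p_1 = 55*1 + 1 = 56, q_1 = 55*1 + 0 = 55.
q_1 = 55 > 15, so the last convergent with denominator <= 15 is p_0/q_0 = 1/1.
The closest fraction with denominator <= 15 is either p_0/q_0 or the intermediate fraction (k*p_0 + p_{-1})/(k*q_0 + q_{-1}) with the largest k >= 1 whose denominator stays <= 15; these approach x as k grows, and every other convergent or intermediate fraction in range is farther away.
Largest k: floor((15 - q_{-1})/q_0) = floor((15 - 0)/1) = 15 (using the seeds p_{-1} = 1, q_{-1} = 0).
That gives (15*1 + 1)/(15*1 + 0) = 16/15.
Compare the errors: |x - 1/1| = |56*1 - 1*55|/(55*1) = 1/55, and |x - 16/15| = |56*15 - 16*55|/(55*15) = 40/825.
Cross-multiplying, 1*825 = 825 < 2200 = 40*55, so 1/55 is smaller: the convergent 1/1 is closer to x than 16/15.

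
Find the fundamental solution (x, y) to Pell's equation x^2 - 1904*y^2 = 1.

First expand sqrt(1904) as a continued fraction. With x_i = (sqrt(1904) + m_i)/d_i and (m_0, d_0) = (0, 1): a_0 = floor(sqrt(1904)) = 43, since 43^2 = 1849 <= 1904 < 1936 = 44^2.
Iterate m_{i+1} = d_i*a_i - m_i, d_{i+1} = (1904 - m_{i+1}^2)/d_i, a_{i+1} = floor((a_0 + m_{i+1})/d_{i+1}):
  m_1 = 1*43 - 0 = 43, d_1 = (1904 - 43^2)/1 = 55/1 = 55, a_1 = floor((43 + 43)/55) = 1.
  m_2 = 55*1 - 43 = 12, d_2 = (1904 - 12^2)/55 = 1760/55 = 32, a_2 = floor((43 + 12)/32) = 1.
  m_3 = 32*1 - 12 = 20, d_3 = (1904 - 20^2)/32 = 1504/32 = 47, a_3 = floor((43 + 20)/47) = 1.
  m_4 = 47*1 - 20 = 27, d_4 = (1904 - 27^2)/47 = 1175/47 = 25, a_4 = floor((43 + 27)/25) = 2.
  m_5 = 25*2 - 27 = 23, d_5 = (1904 - 23^2)/25 = 1375/25 = 55, a_5 = floor((43 + 23)/55) = 1.
  m_6 = 55*1 - 23 = 32, d_6 = (1904 - 32^2)/55 = 880/55 = 16, a_6 = floor((43 + 32)/16) = 4.
  m_7 = 16*4 - 32 = 32, d_7 = (1904 - 32^2)/16 = 880/16 = 55, a_7 = floor((43 + 32)/55) = 1.
  m_8 = 55*1 - 32 = 23, d_8 = (1904 - 23^2)/55 = 1375/55 = 25, a_8 = floor((43 + 23)/25) = 2.
  m_9 = 25*2 - 23 = 27, d_9 = (1904 - 27^2)/25 = 1175/25 = 47, a_9 = floor((43 + 27)/47) = 1.
  m_10 = 47*1 - 27 = 20, d_10 = (1904 - 20^2)/47 = 1504/47 = 32, a_10 = floor((43 + 20)/32) = 1.
  m_11 = 32*1 - 20 = 12, d_11 = (1904 - 12^2)/32 = 1760/32 = 55, a_11 = floor((43 + 12)/55) = 1.
  m_12 = 55*1 - 12 = 43, d_12 = (1904 - 43^2)/55 = 55/55 = 1, a_12 = floor((43 + 43)/1) = 86.
  m_13 = 1*86 - 43 = 43, d_13 = (1904 - 43^2)/1 = 55/1 = 55: (m_13, d_13) = (m_1, d_1) = (43, 55), so from here the quotients repeat a_1, ..., a_12; the period length is 12.
So sqrt(1904) = [43; (1, 1, 1, 2, 1, 4, 1, 2, 1, 1, 1, 86)] with period length k = 12.
k is even, so the fundamental solution of x^2 - 1904y^2 = 1 is (p_{k-1}, q_{k-1}) = (p_11, q_11); compute convergents through index 11.
Convergents (p_i = a_i*p_{i-1} + p_{i-2}, q_i = a_i*q_{i-1} + q_{i-2} with p_{-2}=0, p_{-1}=1, q_{-2}=1, q_{-1}=0):
  i=0: a_0=43, p_0 = 43*1 + 0 = 43, q_0 = 43*0 + 1 = 1.
  i=1: a_1=1, p_1 = 1*43 + 1 = 44, q_1 = 1*1 + 0 = 1.
  i=2: a_2=1, p_2 = 1*44 + 43 = 87, q_2 = 1*1 + 1 = 2.
  i=3: a_3=1, p_3 = 1*87 + 44 = 131, q_3 = 1*2 + 1 = 3.
  i=4: a_4=2, p_4 = 2*131 + 87 = 349, q_4 = 2*3 + 2 = 8.
  i=5: a_5=1, p_5 = 1*349 + 131 = 480, q_5 = 1*8 + 3 = 11.
  i=6: a_6=4, p_6 = 4*480 + 349 = 2269, q_6 = 4*11 + 8 = 52.
  i=7: a_7=1, p_7 = 1*2269 + 480 = 2749, q_7 = 1*52 + 11 = 63.
  i=8: a_8=2, p_8 = 2*2749 + 2269 = 7767, q_8 = 2*63 + 52 = 178.
  i=9: a_9=1, p_9 = 1*7767 + 2749 = 10516, q_9 = 1*178 + 63 = 241.
  i=10: a_10=1, p_10 = 1*10516 + 7767 = 18283, q_10 = 1*241 + 178 = 419.
  i=11: a_11=1, p_11 = 1*18283 + 10516 = 28799, q_11 = 1*419 + 241 = 660.
Check: 28799^2 - 1904*660^2 = 829382401 - 829382400 = 1, so (x, y) = (28799, 660) solves the equation, and by the theorem it is the least positive solution.

(x, y) = (28799, 660)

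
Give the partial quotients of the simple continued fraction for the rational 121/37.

[3; 3, 1, 2, 3]

Run the Euclidean algorithm on 121 and 37; the successive quotients are the partial quotients a_0, a_1, ... (each step inverts the fractional part left over by the previous one):
  121 = 3*37 + 10, so a_0 = 3.
  37 = 3*10 + 7, so a_1 = 3.
  10 = 1*7 + 3, so a_2 = 1.
  7 = 2*3 + 1, so a_3 = 2.
  3 = 3*1 + 0, so a_4 = 3.
The remainder reaches 0 after 5 divisions, so the expansion has 5 partial quotients, read off in order.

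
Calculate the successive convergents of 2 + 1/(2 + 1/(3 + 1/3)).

Using the convergent recurrence p_i = a_i*p_{i-1} + p_{i-2}, q_i = a_i*q_{i-1} + q_{i-2} with p_{-2}=0, p_{-1}=1, q_{-2}=1, q_{-1}=0:
  i=0: a_0=2, p_0 = 2*1 + 0 = 2, q_0 = 2*0 + 1 = 1.
  i=1: a_1=2, p_1 = 2*2 + 1 = 5, q_1 = 2*1 + 0 = 2.
  i=2: a_2=3, p_2 = 3*5 + 2 = 17, q_2 = 3*2 + 1 = 7.
  i=3: a_3=3, p_3 = 3*17 + 5 = 56, q_3 = 3*7 + 2 = 23.

2/1, 5/2, 17/7, 56/23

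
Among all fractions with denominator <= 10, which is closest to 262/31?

76/9

Expand x = 262/31 as a continued fraction with the Euclidean algorithm:
  262 = 8*31 + 14, so a_0 = 8.
  31 = 2*14 + 3, so a_1 = 2.
  14 = 4*3 + 2, so a_2 = 4.
  3 = 1*2 + 1, so a_3 = 1.
  2 = 2*1 + 0, so a_4 = 2.
so x = [8; 2, 4, 1, 2].
Convergents (p_i = a_i*p_{i-1} + p_{i-2}, q_i = a_i*q_{i-1} + q_{i-2} with p_{-2}=0, p_{-1}=1, q_{-2}=1, q_{-1}=0), until the denominator exceeds 10:
  i=0: a_0=8, p_0 = 8*1 + 0 = 8, q_0 = 8*0 + 1 = 1.
  i=1: a_1=2, p_1 = 2*8 + 1 = 17, q_1 = 2*1 + 0 = 2.
  i=2: a_2=4, p_2 = 4*17 + 8 = 76, q_2 = 4*2 + 1 = 9.
  i=3: a_3=1, p_3 = 1*76 + 17 = 93, q_3 = 1*9 + 2 = 11.
q_3 = 11 > 10, so the last convergent with denominator <= 10 is p_2/q_2 = 76/9.
The closest fraction with denominator <= 10 is either p_2/q_2 or the intermediate fraction (k*p_2 + p_1)/(k*q_2 + q_1) with the largest k >= 1 whose denominator stays <= 10; these approach x as k grows, and every other convergent or intermediate fraction in range is farther away.
Largest k: floor((10 - q_1)/q_2) = floor((10 - 2)/9) = 0.
Since k = 0, no intermediate fraction beyond p_2/q_2 has denominator <= 10, so the convergent 76/9 is the closest (its error is |262*9 - 76*31|/(31*9) = 2/279).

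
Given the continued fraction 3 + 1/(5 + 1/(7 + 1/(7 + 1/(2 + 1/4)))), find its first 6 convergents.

3/1, 16/5, 115/36, 821/257, 1757/550, 7849/2457

Using the convergent recurrence p_i = a_i*p_{i-1} + p_{i-2}, q_i = a_i*q_{i-1} + q_{i-2} with p_{-2}=0, p_{-1}=1, q_{-2}=1, q_{-1}=0:
  i=0: a_0=3, p_0 = 3*1 + 0 = 3, q_0 = 3*0 + 1 = 1.
  i=1: a_1=5, p_1 = 5*3 + 1 = 16, q_1 = 5*1 + 0 = 5.
  i=2: a_2=7, p_2 = 7*16 + 3 = 115, q_2 = 7*5 + 1 = 36.
  i=3: a_3=7, p_3 = 7*115 + 16 = 821, q_3 = 7*36 + 5 = 257.
  i=4: a_4=2, p_4 = 2*821 + 115 = 1757, q_4 = 2*257 + 36 = 550.
  i=5: a_5=4, p_5 = 4*1757 + 821 = 7849, q_5 = 4*550 + 257 = 2457.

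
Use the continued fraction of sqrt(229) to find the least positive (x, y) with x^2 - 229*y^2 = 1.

(x, y) = (5848201, 386460)

First expand sqrt(229) as a continued fraction. With x_i = (sqrt(229) + m_i)/d_i and (m_0, d_0) = (0, 1): a_0 = floor(sqrt(229)) = 15, since 15^2 = 225 <= 229 < 256 = 16^2.
Iterate m_{i+1} = d_i*a_i - m_i, d_{i+1} = (229 - m_{i+1}^2)/d_i, a_{i+1} = floor((a_0 + m_{i+1})/d_{i+1}):
  m_1 = 1*15 - 0 = 15, d_1 = (229 - 15^2)/1 = 4/1 = 4, a_1 = floor((15 + 15)/4) = 7.
  m_2 = 4*7 - 15 = 13, d_2 = (229 - 13^2)/4 = 60/4 = 15, a_2 = floor((15 + 13)/15) = 1.
  m_3 = 15*1 - 13 = 2, d_3 = (229 - 2^2)/15 = 225/15 = 15, a_3 = floor((15 + 2)/15) = 1.
  m_4 = 15*1 - 2 = 13, d_4 = (229 - 13^2)/15 = 60/15 = 4, a_4 = floor((15 + 13)/4) = 7.
  m_5 = 4*7 - 13 = 15, d_5 = (229 - 15^2)/4 = 4/4 = 1, a_5 = floor((15 + 15)/1) = 30.
  m_6 = 1*30 - 15 = 15, d_6 = (229 - 15^2)/1 = 4/1 = 4: (m_6, d_6) = (m_1, d_1) = (15, 4), so from here the quotients repeat a_1, ..., a_5; the period length is 5.
So sqrt(229) = [15; (7, 1, 1, 7, 30)] with period length k = 5.
k is odd, so (p_{k-1}, q_{k-1}) only solves x^2 - 229y^2 = -1 and the fundamental solution of x^2 - 229y^2 = 1 is (p_{2k-1}, q_{2k-1}) = (p_9, q_9); compute convergents through index 9, running through the period twice.
Convergents (p_i = a_i*p_{i-1} + p_{i-2}, q_i = a_i*q_{i-1} + q_{i-2} with p_{-2}=0, p_{-1}=1, q_{-2}=1, q_{-1}=0):
  i=0: a_0=15, p_0 = 15*1 + 0 = 15, q_0 = 15*0 + 1 = 1.
  i=1: a_1=7, p_1 = 7*15 + 1 = 106, q_1 = 7*1 + 0 = 7.
  i=2: a_2=1, p_2 = 1*106 + 15 = 121, q_2 = 1*7 + 1 = 8.
  i=3: a_3=1, p_3 = 1*121 + 106 = 227, q_3 = 1*8 + 7 = 15.
  i=4: a_4=7, p_4 = 7*227 + 121 = 1710, q_4 = 7*15 + 8 = 113.
  i=5: a_5=30, p_5 = 30*1710 + 227 = 51527, q_5 = 30*113 + 15 = 3405.
  i=6: a_6=7, p_6 = 7*51527 + 1710 = 362399, q_6 = 7*3405 + 113 = 23948.
  i=7: a_7=1, p_7 = 1*362399 + 51527 = 413926, q_7 = 1*23948 + 3405 = 27353.
  i=8: a_8=1, p_8 = 1*413926 + 362399 = 776325, q_8 = 1*27353 + 23948 = 51301.
  i=9: a_9=7, p_9 = 7*776325 + 413926 = 5848201, q_9 = 7*51301 + 27353 = 386460.
Indeed p_4^2 - 229*q_4^2 = 2924100 - 2924101 = -1, not +1.
Check: 5848201^2 - 229*386460^2 = 34201454936401 - 34201454936400 = 1, so (x, y) = (5848201, 386460) solves the equation, and by the theorem it is the least positive solution.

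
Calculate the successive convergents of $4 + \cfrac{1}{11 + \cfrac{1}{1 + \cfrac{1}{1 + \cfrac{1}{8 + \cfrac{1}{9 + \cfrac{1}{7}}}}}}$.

4/1, 45/11, 49/12, 94/23, 801/196, 7303/1787, 51922/12705

Using the convergent recurrence p_i = a_i*p_{i-1} + p_{i-2}, q_i = a_i*q_{i-1} + q_{i-2} with p_{-2}=0, p_{-1}=1, q_{-2}=1, q_{-1}=0:
  i=0: a_0=4, p_0 = 4*1 + 0 = 4, q_0 = 4*0 + 1 = 1.
  i=1: a_1=11, p_1 = 11*4 + 1 = 45, q_1 = 11*1 + 0 = 11.
  i=2: a_2=1, p_2 = 1*45 + 4 = 49, q_2 = 1*11 + 1 = 12.
  i=3: a_3=1, p_3 = 1*49 + 45 = 94, q_3 = 1*12 + 11 = 23.
  i=4: a_4=8, p_4 = 8*94 + 49 = 801, q_4 = 8*23 + 12 = 196.
  i=5: a_5=9, p_5 = 9*801 + 94 = 7303, q_5 = 9*196 + 23 = 1787.
  i=6: a_6=7, p_6 = 7*7303 + 801 = 51922, q_6 = 7*1787 + 196 = 12705.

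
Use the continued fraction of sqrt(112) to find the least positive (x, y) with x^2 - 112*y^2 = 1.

First expand sqrt(112) as a continued fraction. With x_i = (sqrt(112) + m_i)/d_i and (m_0, d_0) = (0, 1): a_0 = floor(sqrt(112)) = 10, since 10^2 = 100 <= 112 < 121 = 11^2.
Iterate m_{i+1} = d_i*a_i - m_i, d_{i+1} = (112 - m_{i+1}^2)/d_i, a_{i+1} = floor((a_0 + m_{i+1})/d_{i+1}):
  m_1 = 1*10 - 0 = 10, d_1 = (112 - 10^2)/1 = 12/1 = 12, a_1 = floor((10 + 10)/12) = 1.
  m_2 = 12*1 - 10 = 2, d_2 = (112 - 2^2)/12 = 108/12 = 9, a_2 = floor((10 + 2)/9) = 1.
  m_3 = 9*1 - 2 = 7, d_3 = (112 - 7^2)/9 = 63/9 = 7, a_3 = floor((10 + 7)/7) = 2.
  m_4 = 7*2 - 7 = 7, d_4 = (112 - 7^2)/7 = 63/7 = 9, a_4 = floor((10 + 7)/9) = 1.
  m_5 = 9*1 - 7 = 2, d_5 = (112 - 2^2)/9 = 108/9 = 12, a_5 = floor((10 + 2)/12) = 1.
  m_6 = 12*1 - 2 = 10, d_6 = (112 - 10^2)/12 = 12/12 = 1, a_6 = floor((10 + 10)/1) = 20.
  m_7 = 1*20 - 10 = 10, d_7 = (112 - 10^2)/1 = 12/1 = 12: (m_7, d_7) = (m_1, d_1) = (10, 12), so from here the quotients repeat a_1, ..., a_6; the period length is 6.
So sqrt(112) = [10; (1, 1, 2, 1, 1, 20)] with period length k = 6.
k is even, so the fundamental solution of x^2 - 112y^2 = 1 is (p_{k-1}, q_{k-1}) = (p_5, q_5); compute convergents through index 5.
Convergents (p_i = a_i*p_{i-1} + p_{i-2}, q_i = a_i*q_{i-1} + q_{i-2} with p_{-2}=0, p_{-1}=1, q_{-2}=1, q_{-1}=0):
  i=0: a_0=10, p_0 = 10*1 + 0 = 10, q_0 = 10*0 + 1 = 1.
  i=1: a_1=1, p_1 = 1*10 + 1 = 11, q_1 = 1*1 + 0 = 1.
  i=2: a_2=1, p_2 = 1*11 + 10 = 21, q_2 = 1*1 + 1 = 2.
  i=3: a_3=2, p_3 = 2*21 + 11 = 53, q_3 = 2*2 + 1 = 5.
  i=4: a_4=1, p_4 = 1*53 + 21 = 74, q_4 = 1*5 + 2 = 7.
  i=5: a_5=1, p_5 = 1*74 + 53 = 127, q_5 = 1*7 + 5 = 12.
Check: 127^2 - 112*12^2 = 16129 - 16128 = 1, so (x, y) = (127, 12) solves the equation, and by the theorem it is the least positive solution.

(x, y) = (127, 12)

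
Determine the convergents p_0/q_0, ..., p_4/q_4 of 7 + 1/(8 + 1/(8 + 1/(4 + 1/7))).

Using the convergent recurrence p_i = a_i*p_{i-1} + p_{i-2}, q_i = a_i*q_{i-1} + q_{i-2} with p_{-2}=0, p_{-1}=1, q_{-2}=1, q_{-1}=0:
  i=0: a_0=7, p_0 = 7*1 + 0 = 7, q_0 = 7*0 + 1 = 1.
  i=1: a_1=8, p_1 = 8*7 + 1 = 57, q_1 = 8*1 + 0 = 8.
  i=2: a_2=8, p_2 = 8*57 + 7 = 463, q_2 = 8*8 + 1 = 65.
  i=3: a_3=4, p_3 = 4*463 + 57 = 1909, q_3 = 4*65 + 8 = 268.
  i=4: a_4=7, p_4 = 7*1909 + 463 = 13826, q_4 = 7*268 + 65 = 1941.

7/1, 57/8, 463/65, 1909/268, 13826/1941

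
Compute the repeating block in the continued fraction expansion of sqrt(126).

[11; (4, 2, 4, 22)]

Write x_i = (sqrt(126) + m_i)/d_i with (m_0, d_0) = (0, 1). a_0 = floor(sqrt(126)) = 11, since 11^2 = 121 <= 126 < 144 = 12^2.
Iterate m_{i+1} = d_i*a_i - m_i, d_{i+1} = (126 - m_{i+1}^2)/d_i, a_{i+1} = floor((a_0 + m_{i+1})/d_{i+1}):
  m_1 = 1*11 - 0 = 11, d_1 = (126 - 11^2)/1 = 5/1 = 5, a_1 = floor((11 + 11)/5) = 4.
  m_2 = 5*4 - 11 = 9, d_2 = (126 - 9^2)/5 = 45/5 = 9, a_2 = floor((11 + 9)/9) = 2.
  m_3 = 9*2 - 9 = 9, d_3 = (126 - 9^2)/9 = 45/9 = 5, a_3 = floor((11 + 9)/5) = 4.
  m_4 = 5*4 - 9 = 11, d_4 = (126 - 11^2)/5 = 5/5 = 1, a_4 = floor((11 + 11)/1) = 22.
  m_5 = 1*22 - 11 = 11, d_5 = (126 - 11^2)/1 = 5/1 = 5: (m_5, d_5) = (m_1, d_1) = (11, 5), so from here the quotients repeat a_1, ..., a_4; the period length is 4.
Hence the expansion of sqrt(126) is a_0 = 11 followed by the repeating block 4, 2, 4, 22 (period 4).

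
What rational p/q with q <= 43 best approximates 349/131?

8/3

Expand x = 349/131 as a continued fraction with the Euclidean algorithm:
  349 = 2*131 + 87, so a_0 = 2.
  131 = 1*87 + 44, so a_1 = 1.
  87 = 1*44 + 43, so a_2 = 1.
  44 = 1*43 + 1, so a_3 = 1.
  43 = 43*1 + 0, so a_4 = 43.
so x = [2; 1, 1, 1, 43].
Convergents (p_i = a_i*p_{i-1} + p_{i-2}, q_i = a_i*q_{i-1} + q_{i-2} with p_{-2}=0, p_{-1}=1, q_{-2}=1, q_{-1}=0), until the denominator exceeds 43:
  i=0: a_0=2, p_0 = 2*1 + 0 = 2, q_0 = 2*0 + 1 = 1.
  i=1: a_1=1, p_1 = 1*2 + 1 = 3, q_1 = 1*1 + 0 = 1.
  i=2: a_2=1, p_2 = 1*3 + 2 = 5, q_2 = 1*1 + 1 = 2.
  i=3: a_3=1, p_3 = 1*5 + 3 = 8, q_3 = 1*2 + 1 = 3.
  i=4: a_4=43, p_4 = 43*8 + 5 = 349, q_4 = 43*3 + 2 = 131.
q_4 = 131 > 43, so the last convergent with denominator <= 43 is p_3/q_3 = 8/3.
The closest fraction with denominator <= 43 is either p_3/q_3 or the intermediate fraction (k*p_3 + p_2)/(k*q_3 + q_2) with the largest k >= 1 whose denominator stays <= 43; these approach x as k grows, and every other convergent or intermediate fraction in range is farther away.
Largest k: floor((43 - q_2)/q_3) = floor((43 - 2)/3) = 13.
That gives (13*8 + 5)/(13*3 + 2) = 109/41.
Compare the errors: |x - 8/3| = |349*3 - 8*131|/(131*3) = 1/393, and |x - 109/41| = |349*41 - 109*131|/(131*41) = 30/5371.
Cross-multiplying, 1*5371 = 5371 < 11790 = 30*393, so 1/393 is smaller: the convergent 8/3 is closer to x than 109/41.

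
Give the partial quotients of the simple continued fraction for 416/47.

Run the Euclidean algorithm on 416 and 47; the successive quotients are the partial quotients a_0, a_1, ... (each step inverts the fractional part left over by the previous one):
  416 = 8*47 + 40, so a_0 = 8.
  47 = 1*40 + 7, so a_1 = 1.
  40 = 5*7 + 5, so a_2 = 5.
  7 = 1*5 + 2, so a_3 = 1.
  5 = 2*2 + 1, so a_4 = 2.
  2 = 2*1 + 0, so a_5 = 2.
The remainder reaches 0 after 6 divisions, so the expansion has 6 partial quotients, read off in order.

[8; 1, 5, 1, 2, 2]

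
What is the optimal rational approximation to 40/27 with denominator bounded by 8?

Expand x = 40/27 as a continued fraction with the Euclidean algorithm:
  40 = 1*27 + 13, so a_0 = 1.
  27 = 2*13 + 1, so a_1 = 2.
  13 = 13*1 + 0, so a_2 = 13.
so x = [1; 2, 13].
Convergents (p_i = a_i*p_{i-1} + p_{i-2}, q_i = a_i*q_{i-1} + q_{i-2} with p_{-2}=0, p_{-1}=1, q_{-2}=1, q_{-1}=0), until the denominator exceeds 8:
  i=0: a_0=1, p_0 = 1*1 + 0 = 1, q_0 = 1*0 + 1 = 1.
  i=1: a_1=2, p_1 = 2*1 + 1 = 3, q_1 = 2*1 + 0 = 2.
  i=2: a_2=13, p_2 = 13*3 + 1 = 40, q_2 = 13*2 + 1 = 27.
q_2 = 27 > 8, so the last convergent with denominator <= 8 is p_1/q_1 = 3/2.
The closest fraction with denominator <= 8 is either p_1/q_1 or the intermediate fraction (k*p_1 + p_0)/(k*q_1 + q_0) with the largest k >= 1 whose denominator stays <= 8; these approach x as k grows, and every other convergent or intermediate fraction in range is farther away.
Largest k: floor((8 - q_0)/q_1) = floor((8 - 1)/2) = 3.
That gives (3*3 + 1)/(3*2 + 1) = 10/7.
Compare the errors: |x - 3/2| = |40*2 - 3*27|/(27*2) = 1/54, and |x - 10/7| = |40*7 - 10*27|/(27*7) = 10/189.
Cross-multiplying, 1*189 = 189 < 540 = 10*54, so 1/54 is smaller: the convergent 3/2 is closer to x than 10/7.

3/2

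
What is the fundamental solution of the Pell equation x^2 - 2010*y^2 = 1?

(x, y) = (269, 6)

First expand sqrt(2010) as a continued fraction. With x_i = (sqrt(2010) + m_i)/d_i and (m_0, d_0) = (0, 1): a_0 = floor(sqrt(2010)) = 44, since 44^2 = 1936 <= 2010 < 2025 = 45^2.
Iterate m_{i+1} = d_i*a_i - m_i, d_{i+1} = (2010 - m_{i+1}^2)/d_i, a_{i+1} = floor((a_0 + m_{i+1})/d_{i+1}):
  m_1 = 1*44 - 0 = 44, d_1 = (2010 - 44^2)/1 = 74/1 = 74, a_1 = floor((44 + 44)/74) = 1.
  m_2 = 74*1 - 44 = 30, d_2 = (2010 - 30^2)/74 = 1110/74 = 15, a_2 = floor((44 + 30)/15) = 4.
  m_3 = 15*4 - 30 = 30, d_3 = (2010 - 30^2)/15 = 1110/15 = 74, a_3 = floor((44 + 30)/74) = 1.
  m_4 = 74*1 - 30 = 44, d_4 = (2010 - 44^2)/74 = 74/74 = 1, a_4 = floor((44 + 44)/1) = 88.
  m_5 = 1*88 - 44 = 44, d_5 = (2010 - 44^2)/1 = 74/1 = 74: (m_5, d_5) = (m_1, d_1) = (44, 74), so from here the quotients repeat a_1, ..., a_4; the period length is 4.
So sqrt(2010) = [44; (1, 4, 1, 88)] with period length k = 4.
k is even, so the fundamental solution of x^2 - 2010y^2 = 1 is (p_{k-1}, q_{k-1}) = (p_3, q_3); compute convergents through index 3.
Convergents (p_i = a_i*p_{i-1} + p_{i-2}, q_i = a_i*q_{i-1} + q_{i-2} with p_{-2}=0, p_{-1}=1, q_{-2}=1, q_{-1}=0):
  i=0: a_0=44, p_0 = 44*1 + 0 = 44, q_0 = 44*0 + 1 = 1.
  i=1: a_1=1, p_1 = 1*44 + 1 = 45, q_1 = 1*1 + 0 = 1.
  i=2: a_2=4, p_2 = 4*45 + 44 = 224, q_2 = 4*1 + 1 = 5.
  i=3: a_3=1, p_3 = 1*224 + 45 = 269, q_3 = 1*5 + 1 = 6.
Check: 269^2 - 2010*6^2 = 72361 - 72360 = 1, so (x, y) = (269, 6) solves the equation, and by the theorem it is the least positive solution.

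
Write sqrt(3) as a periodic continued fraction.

Write x_i = (sqrt(3) + m_i)/d_i with (m_0, d_0) = (0, 1). a_0 = floor(sqrt(3)) = 1, since 1^2 = 1 <= 3 < 4 = 2^2.
Iterate m_{i+1} = d_i*a_i - m_i, d_{i+1} = (3 - m_{i+1}^2)/d_i, a_{i+1} = floor((a_0 + m_{i+1})/d_{i+1}):
  m_1 = 1*1 - 0 = 1, d_1 = (3 - 1^2)/1 = 2/1 = 2, a_1 = floor((1 + 1)/2) = 1.
  m_2 = 2*1 - 1 = 1, d_2 = (3 - 1^2)/2 = 2/2 = 1, a_2 = floor((1 + 1)/1) = 2.
  m_3 = 1*2 - 1 = 1, d_3 = (3 - 1^2)/1 = 2/1 = 2: (m_3, d_3) = (m_1, d_1) = (1, 2), so from here the quotients repeat a_1, a_2; the period length is 2.
Hence the expansion of sqrt(3) is a_0 = 1 followed by the repeating block 1, 2 (period 2).

[1; (1, 2)]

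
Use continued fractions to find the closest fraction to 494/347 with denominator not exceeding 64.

Expand x = 494/347 as a continued fraction with the Euclidean algorithm:
  494 = 1*347 + 147, so a_0 = 1.
  347 = 2*147 + 53, so a_1 = 2.
  147 = 2*53 + 41, so a_2 = 2.
  53 = 1*41 + 12, so a_3 = 1.
  41 = 3*12 + 5, so a_4 = 3.
  12 = 2*5 + 2, so a_5 = 2.
  5 = 2*2 + 1, so a_6 = 2.
  2 = 2*1 + 0, so a_7 = 2.
so x = [1; 2, 2, 1, 3, 2, 2, 2].
Convergents (p_i = a_i*p_{i-1} + p_{i-2}, q_i = a_i*q_{i-1} + q_{i-2} with p_{-2}=0, p_{-1}=1, q_{-2}=1, q_{-1}=0), until the denominator exceeds 64:
  i=0: a_0=1, p_0 = 1*1 + 0 = 1, q_0 = 1*0 + 1 = 1.
  i=1: a_1=2, p_1 = 2*1 + 1 = 3, q_1 = 2*1 + 0 = 2.
  i=2: a_2=2, p_2 = 2*3 + 1 = 7, q_2 = 2*2 + 1 = 5.
  i=3: a_3=1, p_3 = 1*7 + 3 = 10, q_3 = 1*5 + 2 = 7.
  i=4: a_4=3, p_4 = 3*10 + 7 = 37, q_4 = 3*7 + 5 = 26.
  i=5: a_5=2, p_5 = 2*37 + 10 = 84, q_5 = 2*26 + 7 = 59.
  i=6: a_6=2, p_6 = 2*84 + 37 = 205, q_6 = 2*59 + 26 = 144.
q_6 = 144 > 64, so the last convergent with denominator <= 64 is p_5/q_5 = 84/59.
The closest fraction with denominator <= 64 is either p_5/q_5 or the intermediate fraction (k*p_5 + p_4)/(k*q_5 + q_4) with the largest k >= 1 whose denominator stays <= 64; these approach x as k grows, and every other convergent or intermediate fraction in range is farther away.
Largest k: floor((64 - q_4)/q_5) = floor((64 - 26)/59) = 0.
Since k = 0, no intermediate fraction beyond p_5/q_5 has denominator <= 64, so the convergent 84/59 is the closest (its error is |494*59 - 84*347|/(347*59) = 2/20473).

84/59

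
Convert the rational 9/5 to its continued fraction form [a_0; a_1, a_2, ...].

Run the Euclidean algorithm on 9 and 5; the successive quotients are the partial quotients a_0, a_1, ... (each step inverts the fractional part left over by the previous one):
  9 = 1*5 + 4, so a_0 = 1.
  5 = 1*4 + 1, so a_1 = 1.
  4 = 4*1 + 0, so a_2 = 4.
The remainder reaches 0 after 3 divisions, so the expansion has 3 partial quotients, read off in order.

[1; 1, 4]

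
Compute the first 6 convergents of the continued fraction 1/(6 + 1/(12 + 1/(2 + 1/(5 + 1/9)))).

Using the convergent recurrence p_i = a_i*p_{i-1} + p_{i-2}, q_i = a_i*q_{i-1} + q_{i-2} with p_{-2}=0, p_{-1}=1, q_{-2}=1, q_{-1}=0:
  i=0: a_0=0, p_0 = 0*1 + 0 = 0, q_0 = 0*0 + 1 = 1.
  i=1: a_1=6, p_1 = 6*0 + 1 = 1, q_1 = 6*1 + 0 = 6.
  i=2: a_2=12, p_2 = 12*1 + 0 = 12, q_2 = 12*6 + 1 = 73.
  i=3: a_3=2, p_3 = 2*12 + 1 = 25, q_3 = 2*73 + 6 = 152.
  i=4: a_4=5, p_4 = 5*25 + 12 = 137, q_4 = 5*152 + 73 = 833.
  i=5: a_5=9, p_5 = 9*137 + 25 = 1258, q_5 = 9*833 + 152 = 7649.

0/1, 1/6, 12/73, 25/152, 137/833, 1258/7649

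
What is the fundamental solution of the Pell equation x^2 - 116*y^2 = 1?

(x, y) = (9801, 910)

First expand sqrt(116) as a continued fraction. With x_i = (sqrt(116) + m_i)/d_i and (m_0, d_0) = (0, 1): a_0 = floor(sqrt(116)) = 10, since 10^2 = 100 <= 116 < 121 = 11^2.
Iterate m_{i+1} = d_i*a_i - m_i, d_{i+1} = (116 - m_{i+1}^2)/d_i, a_{i+1} = floor((a_0 + m_{i+1})/d_{i+1}):
  m_1 = 1*10 - 0 = 10, d_1 = (116 - 10^2)/1 = 16/1 = 16, a_1 = floor((10 + 10)/16) = 1.
  m_2 = 16*1 - 10 = 6, d_2 = (116 - 6^2)/16 = 80/16 = 5, a_2 = floor((10 + 6)/5) = 3.
  m_3 = 5*3 - 6 = 9, d_3 = (116 - 9^2)/5 = 35/5 = 7, a_3 = floor((10 + 9)/7) = 2.
  m_4 = 7*2 - 9 = 5, d_4 = (116 - 5^2)/7 = 91/7 = 13, a_4 = floor((10 + 5)/13) = 1.
  m_5 = 13*1 - 5 = 8, d_5 = (116 - 8^2)/13 = 52/13 = 4, a_5 = floor((10 + 8)/4) = 4.
  m_6 = 4*4 - 8 = 8, d_6 = (116 - 8^2)/4 = 52/4 = 13, a_6 = floor((10 + 8)/13) = 1.
  m_7 = 13*1 - 8 = 5, d_7 = (116 - 5^2)/13 = 91/13 = 7, a_7 = floor((10 + 5)/7) = 2.
  m_8 = 7*2 - 5 = 9, d_8 = (116 - 9^2)/7 = 35/7 = 5, a_8 = floor((10 + 9)/5) = 3.
  m_9 = 5*3 - 9 = 6, d_9 = (116 - 6^2)/5 = 80/5 = 16, a_9 = floor((10 + 6)/16) = 1.
  m_10 = 16*1 - 6 = 10, d_10 = (116 - 10^2)/16 = 16/16 = 1, a_10 = floor((10 + 10)/1) = 20.
  m_11 = 1*20 - 10 = 10, d_11 = (116 - 10^2)/1 = 16/1 = 16: (m_11, d_11) = (m_1, d_1) = (10, 16), so from here the quotients repeat a_1, ..., a_10; the period length is 10.
So sqrt(116) = [10; (1, 3, 2, 1, 4, 1, 2, 3, 1, 20)] with period length k = 10.
k is even, so the fundamental solution of x^2 - 116y^2 = 1 is (p_{k-1}, q_{k-1}) = (p_9, q_9); compute convergents through index 9.
Convergents (p_i = a_i*p_{i-1} + p_{i-2}, q_i = a_i*q_{i-1} + q_{i-2} with p_{-2}=0, p_{-1}=1, q_{-2}=1, q_{-1}=0):
  i=0: a_0=10, p_0 = 10*1 + 0 = 10, q_0 = 10*0 + 1 = 1.
  i=1: a_1=1, p_1 = 1*10 + 1 = 11, q_1 = 1*1 + 0 = 1.
  i=2: a_2=3, p_2 = 3*11 + 10 = 43, q_2 = 3*1 + 1 = 4.
  i=3: a_3=2, p_3 = 2*43 + 11 = 97, q_3 = 2*4 + 1 = 9.
  i=4: a_4=1, p_4 = 1*97 + 43 = 140, q_4 = 1*9 + 4 = 13.
  i=5: a_5=4, p_5 = 4*140 + 97 = 657, q_5 = 4*13 + 9 = 61.
  i=6: a_6=1, p_6 = 1*657 + 140 = 797, q_6 = 1*61 + 13 = 74.
  i=7: a_7=2, p_7 = 2*797 + 657 = 2251, q_7 = 2*74 + 61 = 209.
  i=8: a_8=3, p_8 = 3*2251 + 797 = 7550, q_8 = 3*209 + 74 = 701.
  i=9: a_9=1, p_9 = 1*7550 + 2251 = 9801, q_9 = 1*701 + 209 = 910.
Check: 9801^2 - 116*910^2 = 96059601 - 96059600 = 1, so (x, y) = (9801, 910) solves the equation, and by the theorem it is the least positive solution.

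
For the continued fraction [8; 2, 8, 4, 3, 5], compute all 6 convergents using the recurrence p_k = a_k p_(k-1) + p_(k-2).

8/1, 17/2, 144/17, 593/70, 1923/227, 10208/1205

Using the convergent recurrence p_i = a_i*p_{i-1} + p_{i-2}, q_i = a_i*q_{i-1} + q_{i-2} with p_{-2}=0, p_{-1}=1, q_{-2}=1, q_{-1}=0:
  i=0: a_0=8, p_0 = 8*1 + 0 = 8, q_0 = 8*0 + 1 = 1.
  i=1: a_1=2, p_1 = 2*8 + 1 = 17, q_1 = 2*1 + 0 = 2.
  i=2: a_2=8, p_2 = 8*17 + 8 = 144, q_2 = 8*2 + 1 = 17.
  i=3: a_3=4, p_3 = 4*144 + 17 = 593, q_3 = 4*17 + 2 = 70.
  i=4: a_4=3, p_4 = 3*593 + 144 = 1923, q_4 = 3*70 + 17 = 227.
  i=5: a_5=5, p_5 = 5*1923 + 593 = 10208, q_5 = 5*227 + 70 = 1205.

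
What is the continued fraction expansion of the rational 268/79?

[3; 2, 1, 1, 4, 1, 2]

Run the Euclidean algorithm on 268 and 79; the successive quotients are the partial quotients a_0, a_1, ... (each step inverts the fractional part left over by the previous one):
  268 = 3*79 + 31, so a_0 = 3.
  79 = 2*31 + 17, so a_1 = 2.
  31 = 1*17 + 14, so a_2 = 1.
  17 = 1*14 + 3, so a_3 = 1.
  14 = 4*3 + 2, so a_4 = 4.
  3 = 1*2 + 1, so a_5 = 1.
  2 = 2*1 + 0, so a_6 = 2.
The remainder reaches 0 after 7 divisions, so the expansion has 7 partial quotients, read off in order.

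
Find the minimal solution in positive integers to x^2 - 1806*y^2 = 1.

(x, y) = (85, 2)

First expand sqrt(1806) as a continued fraction. With x_i = (sqrt(1806) + m_i)/d_i and (m_0, d_0) = (0, 1): a_0 = floor(sqrt(1806)) = 42, since 42^2 = 1764 <= 1806 < 1849 = 43^2.
Iterate m_{i+1} = d_i*a_i - m_i, d_{i+1} = (1806 - m_{i+1}^2)/d_i, a_{i+1} = floor((a_0 + m_{i+1})/d_{i+1}):
  m_1 = 1*42 - 0 = 42, d_1 = (1806 - 42^2)/1 = 42/1 = 42, a_1 = floor((42 + 42)/42) = 2.
  m_2 = 42*2 - 42 = 42, d_2 = (1806 - 42^2)/42 = 42/42 = 1, a_2 = floor((42 + 42)/1) = 84.
  m_3 = 1*84 - 42 = 42, d_3 = (1806 - 42^2)/1 = 42/1 = 42: (m_3, d_3) = (m_1, d_1) = (42, 42), so from here the quotients repeat a_1, a_2; the period length is 2.
So sqrt(1806) = [42; (2, 84)] with period length k = 2.
k is even, so the fundamental solution of x^2 - 1806y^2 = 1 is (p_{k-1}, q_{k-1}) = (p_1, q_1); compute convergents through index 1.
Convergents (p_i = a_i*p_{i-1} + p_{i-2}, q_i = a_i*q_{i-1} + q_{i-2} with p_{-2}=0, p_{-1}=1, q_{-2}=1, q_{-1}=0):
  i=0: a_0=42, p_0 = 42*1 + 0 = 42, q_0 = 42*0 + 1 = 1.
  i=1: a_1=2, p_1 = 2*42 + 1 = 85, q_1 = 2*1 + 0 = 2.
Check: 85^2 - 1806*2^2 = 7225 - 7224 = 1, so (x, y) = (85, 2) solves the equation, and by the theorem it is the least positive solution.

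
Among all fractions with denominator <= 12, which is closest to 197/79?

5/2

Expand x = 197/79 as a continued fraction with the Euclidean algorithm:
  197 = 2*79 + 39, so a_0 = 2.
  79 = 2*39 + 1, so a_1 = 2.
  39 = 39*1 + 0, so a_2 = 39.
so x = [2; 2, 39].
Convergents (p_i = a_i*p_{i-1} + p_{i-2}, q_i = a_i*q_{i-1} + q_{i-2} with p_{-2}=0, p_{-1}=1, q_{-2}=1, q_{-1}=0), until the denominator exceeds 12:
  i=0: a_0=2, p_0 = 2*1 + 0 = 2, q_0 = 2*0 + 1 = 1.
  i=1: a_1=2, p_1 = 2*2 + 1 = 5, q_1 = 2*1 + 0 = 2.
  i=2: a_2=39, p_2 = 39*5 + 2 = 197, q_2 = 39*2 + 1 = 79.
q_2 = 79 > 12, so the last convergent with denominator <= 12 is p_1/q_1 = 5/2.
The closest fraction with denominator <= 12 is either p_1/q_1 or the intermediate fraction (k*p_1 + p_0)/(k*q_1 + q_0) with the largest k >= 1 whose denominator stays <= 12; these approach x as k grows, and every other convergent or intermediate fraction in range is farther away.
Largest k: floor((12 - q_0)/q_1) = floor((12 - 1)/2) = 5.
That gives (5*5 + 2)/(5*2 + 1) = 27/11.
Compare the errors: |x - 5/2| = |197*2 - 5*79|/(79*2) = 1/158, and |x - 27/11| = |197*11 - 27*79|/(79*11) = 34/869.
Cross-multiplying, 1*869 = 869 < 5372 = 34*158, so 1/158 is smaller: the convergent 5/2 is closer to x than 27/11.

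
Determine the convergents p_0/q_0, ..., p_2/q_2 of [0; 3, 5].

Using the convergent recurrence p_i = a_i*p_{i-1} + p_{i-2}, q_i = a_i*q_{i-1} + q_{i-2} with p_{-2}=0, p_{-1}=1, q_{-2}=1, q_{-1}=0:
  i=0: a_0=0, p_0 = 0*1 + 0 = 0, q_0 = 0*0 + 1 = 1.
  i=1: a_1=3, p_1 = 3*0 + 1 = 1, q_1 = 3*1 + 0 = 3.
  i=2: a_2=5, p_2 = 5*1 + 0 = 5, q_2 = 5*3 + 1 = 16.

0/1, 1/3, 5/16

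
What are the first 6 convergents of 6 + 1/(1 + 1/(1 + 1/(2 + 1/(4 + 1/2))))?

6/1, 7/1, 13/2, 33/5, 145/22, 323/49

Using the convergent recurrence p_i = a_i*p_{i-1} + p_{i-2}, q_i = a_i*q_{i-1} + q_{i-2} with p_{-2}=0, p_{-1}=1, q_{-2}=1, q_{-1}=0:
  i=0: a_0=6, p_0 = 6*1 + 0 = 6, q_0 = 6*0 + 1 = 1.
  i=1: a_1=1, p_1 = 1*6 + 1 = 7, q_1 = 1*1 + 0 = 1.
  i=2: a_2=1, p_2 = 1*7 + 6 = 13, q_2 = 1*1 + 1 = 2.
  i=3: a_3=2, p_3 = 2*13 + 7 = 33, q_3 = 2*2 + 1 = 5.
  i=4: a_4=4, p_4 = 4*33 + 13 = 145, q_4 = 4*5 + 2 = 22.
  i=5: a_5=2, p_5 = 2*145 + 33 = 323, q_5 = 2*22 + 5 = 49.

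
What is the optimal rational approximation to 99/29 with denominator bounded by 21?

58/17

Expand x = 99/29 as a continued fraction with the Euclidean algorithm:
  99 = 3*29 + 12, so a_0 = 3.
  29 = 2*12 + 5, so a_1 = 2.
  12 = 2*5 + 2, so a_2 = 2.
  5 = 2*2 + 1, so a_3 = 2.
  2 = 2*1 + 0, so a_4 = 2.
so x = [3; 2, 2, 2, 2].
Convergents (p_i = a_i*p_{i-1} + p_{i-2}, q_i = a_i*q_{i-1} + q_{i-2} with p_{-2}=0, p_{-1}=1, q_{-2}=1, q_{-1}=0), until the denominator exceeds 21:
  i=0: a_0=3, p_0 = 3*1 + 0 = 3, q_0 = 3*0 + 1 = 1.
  i=1: a_1=2, p_1 = 2*3 + 1 = 7, q_1 = 2*1 + 0 = 2.
  i=2: a_2=2, p_2 = 2*7 + 3 = 17, q_2 = 2*2 + 1 = 5.
  i=3: a_3=2, p_3 = 2*17 + 7 = 41, q_3 = 2*5 + 2 = 12.
  i=4: a_4=2, p_4 = 2*41 + 17 = 99, q_4 = 2*12 + 5 = 29.
q_4 = 29 > 21, so the last convergent with denominator <= 21 is p_3/q_3 = 41/12.
The closest fraction with denominator <= 21 is either p_3/q_3 or the intermediate fraction (k*p_3 + p_2)/(k*q_3 + q_2) with the largest k >= 1 whose denominator stays <= 21; these approach x as k grows, and every other convergent or intermediate fraction in range is farther away.
Largest k: floor((21 - q_2)/q_3) = floor((21 - 5)/12) = 1.
That gives (1*41 + 17)/(1*12 + 5) = 58/17.
Compare the errors: |x - 41/12| = |99*12 - 41*29|/(29*12) = 1/348, and |x - 58/17| = |99*17 - 58*29|/(29*17) = 1/493.
Cross-multiplying, 1*348 = 348 < 493 = 1*493, so 1/493 is smaller: the intermediate fraction 58/17 is closer to x than 41/12.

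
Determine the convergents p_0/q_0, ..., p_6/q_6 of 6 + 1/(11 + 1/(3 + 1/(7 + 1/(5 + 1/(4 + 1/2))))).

Using the convergent recurrence p_i = a_i*p_{i-1} + p_{i-2}, q_i = a_i*q_{i-1} + q_{i-2} with p_{-2}=0, p_{-1}=1, q_{-2}=1, q_{-1}=0:
  i=0: a_0=6, p_0 = 6*1 + 0 = 6, q_0 = 6*0 + 1 = 1.
  i=1: a_1=11, p_1 = 11*6 + 1 = 67, q_1 = 11*1 + 0 = 11.
  i=2: a_2=3, p_2 = 3*67 + 6 = 207, q_2 = 3*11 + 1 = 34.
  i=3: a_3=7, p_3 = 7*207 + 67 = 1516, q_3 = 7*34 + 11 = 249.
  i=4: a_4=5, p_4 = 5*1516 + 207 = 7787, q_4 = 5*249 + 34 = 1279.
  i=5: a_5=4, p_5 = 4*7787 + 1516 = 32664, q_5 = 4*1279 + 249 = 5365.
  i=6: a_6=2, p_6 = 2*32664 + 7787 = 73115, q_6 = 2*5365 + 1279 = 12009.

6/1, 67/11, 207/34, 1516/249, 7787/1279, 32664/5365, 73115/12009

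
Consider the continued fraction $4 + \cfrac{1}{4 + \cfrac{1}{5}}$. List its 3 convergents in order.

4/1, 17/4, 89/21

Using the convergent recurrence p_i = a_i*p_{i-1} + p_{i-2}, q_i = a_i*q_{i-1} + q_{i-2} with p_{-2}=0, p_{-1}=1, q_{-2}=1, q_{-1}=0:
  i=0: a_0=4, p_0 = 4*1 + 0 = 4, q_0 = 4*0 + 1 = 1.
  i=1: a_1=4, p_1 = 4*4 + 1 = 17, q_1 = 4*1 + 0 = 4.
  i=2: a_2=5, p_2 = 5*17 + 4 = 89, q_2 = 5*4 + 1 = 21.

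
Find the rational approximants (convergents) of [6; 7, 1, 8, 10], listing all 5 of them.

Using the convergent recurrence p_i = a_i*p_{i-1} + p_{i-2}, q_i = a_i*q_{i-1} + q_{i-2} with p_{-2}=0, p_{-1}=1, q_{-2}=1, q_{-1}=0:
  i=0: a_0=6, p_0 = 6*1 + 0 = 6, q_0 = 6*0 + 1 = 1.
  i=1: a_1=7, p_1 = 7*6 + 1 = 43, q_1 = 7*1 + 0 = 7.
  i=2: a_2=1, p_2 = 1*43 + 6 = 49, q_2 = 1*7 + 1 = 8.
  i=3: a_3=8, p_3 = 8*49 + 43 = 435, q_3 = 8*8 + 7 = 71.
  i=4: a_4=10, p_4 = 10*435 + 49 = 4399, q_4 = 10*71 + 8 = 718.

6/1, 43/7, 49/8, 435/71, 4399/718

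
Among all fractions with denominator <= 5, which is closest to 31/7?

Expand x = 31/7 as a continued fraction with the Euclidean algorithm:
  31 = 4*7 + 3, so a_0 = 4.
  7 = 2*3 + 1, so a_1 = 2.
  3 = 3*1 + 0, so a_2 = 3.
so x = [4; 2, 3].
Convergents (p_i = a_i*p_{i-1} + p_{i-2}, q_i = a_i*q_{i-1} + q_{i-2} with p_{-2}=0, p_{-1}=1, q_{-2}=1, q_{-1}=0), until the denominator exceeds 5:
  i=0: a_0=4, p_0 = 4*1 + 0 = 4, q_0 = 4*0 + 1 = 1.
  i=1: a_1=2, p_1 = 2*4 + 1 = 9, q_1 = 2*1 + 0 = 2.
  i=2: a_2=3, p_2 = 3*9 + 4 = 31, q_2 = 3*2 + 1 = 7.
q_2 = 7 > 5, so the last convergent with denominator <= 5 is p_1/q_1 = 9/2.
The closest fraction with denominator <= 5 is either p_1/q_1 or the intermediate fraction (k*p_1 + p_0)/(k*q_1 + q_0) with the largest k >= 1 whose denominator stays <= 5; these approach x as k grows, and every other convergent or intermediate fraction in range is farther away.
Largest k: floor((5 - q_0)/q_1) = floor((5 - 1)/2) = 2.
That gives (2*9 + 4)/(2*2 + 1) = 22/5.
Compare the errors: |x - 9/2| = |31*2 - 9*7|/(7*2) = 1/14, and |x - 22/5| = |31*5 - 22*7|/(7*5) = 1/35.
Cross-multiplying, 1*14 = 14 < 35 = 1*35, so 1/35 is smaller: the intermediate fraction 22/5 is closer to x than 9/2.

22/5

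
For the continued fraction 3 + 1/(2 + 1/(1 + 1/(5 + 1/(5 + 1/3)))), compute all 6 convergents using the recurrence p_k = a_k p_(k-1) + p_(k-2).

Using the convergent recurrence p_i = a_i*p_{i-1} + p_{i-2}, q_i = a_i*q_{i-1} + q_{i-2} with p_{-2}=0, p_{-1}=1, q_{-2}=1, q_{-1}=0:
  i=0: a_0=3, p_0 = 3*1 + 0 = 3, q_0 = 3*0 + 1 = 1.
  i=1: a_1=2, p_1 = 2*3 + 1 = 7, q_1 = 2*1 + 0 = 2.
  i=2: a_2=1, p_2 = 1*7 + 3 = 10, q_2 = 1*2 + 1 = 3.
  i=3: a_3=5, p_3 = 5*10 + 7 = 57, q_3 = 5*3 + 2 = 17.
  i=4: a_4=5, p_4 = 5*57 + 10 = 295, q_4 = 5*17 + 3 = 88.
  i=5: a_5=3, p_5 = 3*295 + 57 = 942, q_5 = 3*88 + 17 = 281.

3/1, 7/2, 10/3, 57/17, 295/88, 942/281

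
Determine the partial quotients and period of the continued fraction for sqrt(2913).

Write x_i = (sqrt(2913) + m_i)/d_i with (m_0, d_0) = (0, 1). a_0 = floor(sqrt(2913)) = 53, since 53^2 = 2809 <= 2913 < 2916 = 54^2.
Iterate m_{i+1} = d_i*a_i - m_i, d_{i+1} = (2913 - m_{i+1}^2)/d_i, a_{i+1} = floor((a_0 + m_{i+1})/d_{i+1}):
  m_1 = 1*53 - 0 = 53, d_1 = (2913 - 53^2)/1 = 104/1 = 104, a_1 = floor((53 + 53)/104) = 1.
  m_2 = 104*1 - 53 = 51, d_2 = (2913 - 51^2)/104 = 312/104 = 3, a_2 = floor((53 + 51)/3) = 34.
  m_3 = 3*34 - 51 = 51, d_3 = (2913 - 51^2)/3 = 312/3 = 104, a_3 = floor((53 + 51)/104) = 1.
  m_4 = 104*1 - 51 = 53, d_4 = (2913 - 53^2)/104 = 104/104 = 1, a_4 = floor((53 + 53)/1) = 106.
  m_5 = 1*106 - 53 = 53, d_5 = (2913 - 53^2)/1 = 104/1 = 104: (m_5, d_5) = (m_1, d_1) = (53, 104), so from here the quotients repeat a_1, ..., a_4; the period length is 4.
Hence the expansion of sqrt(2913) is a_0 = 53 followed by the repeating block 1, 34, 1, 106 (period 4).

[53; (1, 34, 1, 106)]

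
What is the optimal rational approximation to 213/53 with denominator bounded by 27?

Expand x = 213/53 as a continued fraction with the Euclidean algorithm:
  213 = 4*53 + 1, so a_0 = 4.
  53 = 53*1 + 0, so a_1 = 53.
so x = [4; 53].
Convergents (p_i = a_i*p_{i-1} + p_{i-2}, q_i = a_i*q_{i-1} + q_{i-2} with p_{-2}=0, p_{-1}=1, q_{-2}=1, q_{-1}=0), until the denominator exceeds 27:
  i=0: a_0=4, p_0 = 4*1 + 0 = 4, q_0 = 4*0 + 1 = 1.
  i=1: a_1=53, p_1 = 53*4 + 1 = 213, q_1 = 53*1 + 0 = 53.
q_1 = 53 > 27, so the last convergent with denominator <= 27 is p_0/q_0 = 4/1.
The closest fraction with denominator <= 27 is either p_0/q_0 or the intermediate fraction (k*p_0 + p_{-1})/(k*q_0 + q_{-1}) with the largest k >= 1 whose denominator stays <= 27; these approach x as k grows, and every other convergent or intermediate fraction in range is farther away.
Largest k: floor((27 - q_{-1})/q_0) = floor((27 - 0)/1) = 27 (using the seeds p_{-1} = 1, q_{-1} = 0).
That gives (27*4 + 1)/(27*1 + 0) = 109/27.
Compare the errors: |x - 4/1| = |213*1 - 4*53|/(53*1) = 1/53, and |x - 109/27| = |213*27 - 109*53|/(53*27) = 26/1431.
Cross-multiplying, 26*53 = 1378 < 1431 = 1*1431, so 26/1431 is smaller: the intermediate fraction 109/27 is closer to x than 4/1.

109/27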